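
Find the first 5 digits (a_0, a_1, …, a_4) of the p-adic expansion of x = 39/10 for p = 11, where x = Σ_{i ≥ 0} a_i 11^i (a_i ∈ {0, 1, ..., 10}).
(a_0, …, a_4) = (5, 1, 1, 1, 1)

v_11(39/10) = 0 (numerator and denominator both coprime to 11), so x ∈ ℤ_11^×. Compute digits iteratively via a_i = x_i mod 11, x_{i+1} = (x_i − a_i)/11, with x_0 = x:
  x_0 = 39/10;  a_0 = 5;  x_1 = (x_0 − 5)/11 = -1/10
  x_1 = -1/10;  a_1 = 1;  x_2 = (x_1 − 1)/11 = -1/10
  x_2 = -1/10;  a_2 = 1;  x_3 = (x_2 − 1)/11 = -1/10
  x_3 = -1/10;  a_3 = 1;  x_4 = (x_3 − 1)/11 = -1/10
  x_4 = -1/10;  a_4 = 1;  x_5 = (x_4 − 1)/11 = -1/10
Digits: (5, 1, 1, 1, 1).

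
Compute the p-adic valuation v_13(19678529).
v_13(19678529) = 5

v_13(n) is the largest exponent k such that 13^k divides n. Factor out: 19678529 = 13^5 · 53. (Sign doesn't affect v_p.) So v_13(19678529) = 5.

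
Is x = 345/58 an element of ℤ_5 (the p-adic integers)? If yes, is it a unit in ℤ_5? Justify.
x ∈ ℤ_5 but not a unit; v_5(x) = 1 > 0

ℤ_5 = {x ∈ ℚ_5 : v_5(x) ≥ 0} and ℤ_5^× = {x ∈ ℤ_5 : v_5(x) = 0}. Here v_5(345/58) = v_5(num) − v_5(den) = 1; compare against these criteria.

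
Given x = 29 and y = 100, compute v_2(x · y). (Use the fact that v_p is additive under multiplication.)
v_2(2900) = 2

v_p(x) = 0 (factor: 29 = 2^0 · 29); v_p(y) = 2 (factor: 100 = 2^2 · 25). Additivity: v_p(xy) = v_p(x) + v_p(y) = 0 + 2 = 2. (Direct check: xy = 2900 = 2^2 · (725).)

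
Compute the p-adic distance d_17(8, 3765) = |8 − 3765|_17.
d_17(8, 3765) = 1/289

Step 1 — x − y = 8 − 3765 = -3757. Step 2 — v_17(-3757) = 2 (factor: -3757 = −(17^2 · 13); the sign does not affect v_p). Step 3 — |x − y|_17 = 17^{-2} = 1/289.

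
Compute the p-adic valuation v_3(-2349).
v_3(-2349) = 4

v_3(n) is the largest exponent k such that 3^k divides n. Factor out: -2349 = -3^4 · 29. (Sign doesn't affect v_p.) So v_3(-2349) = 4.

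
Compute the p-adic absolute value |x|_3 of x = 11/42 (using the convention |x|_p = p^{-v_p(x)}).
|11/42|_3 = 3

Step 1 — compute v_3(x) by factoring powers of 3 out of the numerator and denominator: v_3(11/42) = -1. Step 2 — apply |x|_p = p^{-v_p(x)} = 3^{1} = 3.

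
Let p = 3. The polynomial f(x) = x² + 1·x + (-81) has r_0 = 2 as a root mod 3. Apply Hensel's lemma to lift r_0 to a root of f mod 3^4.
r_3 = 80 (mod 81)

Hensel: r_{i+1} = r_i − f(r_i)·(f′(r_i))^{-1} mod 3^{i+2}, f′(x) = 2x + 1. Iterate:
  r_0 = 2 (mod 3)
  r_1 = 8 (mod 9)
  r_2 = 26 (mod 27)
  r_3 = 80 (mod 81)
Final: r = 80 satisfies f(r) ≡ 0 mod 3^4.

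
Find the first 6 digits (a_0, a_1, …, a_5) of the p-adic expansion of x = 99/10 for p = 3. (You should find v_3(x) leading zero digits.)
(a_0, …, a_5) = (0, 0, 2, 0, 2, 2)

v_3(99/10) = 2, so a_0 = ... = a_1 = 0. Factor out: x = 3^2 · u with u = 11/10 a unit in ℤ_3. Expand u iteratively via a_{v+i} = u_i mod 3, u_{i+1} = (u_i − a_{v+i})/3:
  u_0 = 11/10;  a_2 = 2;  u_1 = (u_0 − 2)/3 = -3/10
  u_1 = -3/10;  a_3 = 0;  u_2 = (u_1 − 0)/3 = -1/10
  u_2 = -1/10;  a_4 = 2;  u_3 = (u_2 − 2)/3 = -7/10
  u_3 = -7/10;  a_5 = 2;  u_4 = (u_3 − 2)/3 = -9/10
Digits: (0, 0, 2, 0, 2, 2).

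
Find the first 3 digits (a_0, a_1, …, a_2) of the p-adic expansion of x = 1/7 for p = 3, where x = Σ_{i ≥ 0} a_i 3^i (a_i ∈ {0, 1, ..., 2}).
(a_0, …, a_2) = (1, 1, 0)

v_3(1/7) = 0 (numerator and denominator both coprime to 3), so x ∈ ℤ_3^×. Compute digits iteratively via a_i = x_i mod 3, x_{i+1} = (x_i − a_i)/3, with x_0 = x:
  x_0 = 1/7;  a_0 = 1;  x_1 = (x_0 − 1)/3 = -2/7
  x_1 = -2/7;  a_1 = 1;  x_2 = (x_1 − 1)/3 = -3/7
  x_2 = -3/7;  a_2 = 0;  x_3 = (x_2 − 0)/3 = -1/7
Digits: (1, 1, 0).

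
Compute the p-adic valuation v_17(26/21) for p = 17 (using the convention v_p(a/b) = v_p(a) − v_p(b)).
v_17(26/21) = 0

Factor powers of 17 from the numerator and denominator of the reduced fraction: 26 = 17^0 · 26 and 21 = 17^0 · 21. Apply v_p(a/b) = v_p(a) − v_p(b): v_17(26/21) = 0 − 0 = 0.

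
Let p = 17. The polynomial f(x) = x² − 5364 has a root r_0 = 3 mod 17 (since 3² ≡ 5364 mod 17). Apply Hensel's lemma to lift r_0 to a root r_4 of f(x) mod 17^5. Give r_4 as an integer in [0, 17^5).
r_4 = 1095772 (mod 1419857)

Hensel's recurrence: r_{i+1} = r_i − f(r_i)·(f′(r_i))^{-1} mod 17^{i+2}, with f′(x) = 2x. Iterate:
  r_0 = 3 (mod 17)
  r_1 = 173 (mod 289)
  r_2 = 173 (mod 4913)
  r_3 = 9999 (mod 83521)
  r_4 = 1095772 (mod 1419857)
Final: r_4 = 1095772, and one checks f(r_4) ≡ 0 mod 17^5.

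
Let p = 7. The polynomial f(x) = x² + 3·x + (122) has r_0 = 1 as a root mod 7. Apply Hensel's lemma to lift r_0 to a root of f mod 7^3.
r_2 = 211 (mod 343)

Hensel: r_{i+1} = r_i − f(r_i)·(f′(r_i))^{-1} mod 7^{i+2}, f′(x) = 2x + 3. Iterate:
  r_0 = 1 (mod 7)
  r_1 = 15 (mod 49)
  r_2 = 211 (mod 343)
Final: r = 211 satisfies f(r) ≡ 0 mod 7^3.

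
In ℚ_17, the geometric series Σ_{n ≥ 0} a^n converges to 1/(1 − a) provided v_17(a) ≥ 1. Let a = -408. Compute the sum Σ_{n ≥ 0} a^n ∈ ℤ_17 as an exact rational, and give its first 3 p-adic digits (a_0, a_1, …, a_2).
Σ a^n = 1/(1 − a) = 1/409;  first 3 digits = (1, 10, 13)

v_17(a) = 1 ≥ 1, so the series converges in ℤ_17 to 1/(1 − a) = 1/(1 − (-408)) = 1/409. Expand this rational in ℤ_17: compute digits iteratively via d_i = x_i mod 17, x_{i+1} = (x_i − d_i)/17. The first 3 digits are (1, 10, 13).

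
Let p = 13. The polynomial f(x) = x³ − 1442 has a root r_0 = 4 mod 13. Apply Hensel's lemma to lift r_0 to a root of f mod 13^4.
r_3 = 4645 (mod 28561)

Hensel: r_{i+1} = r_i − f(r_i)/f′(r_i) mod 13^{i+2}, where f′(x) = 3x². Iterate:
  r_0 = 4 (mod 13)
  r_1 = 82 (mod 169)
  r_2 = 251 (mod 2197)
  r_3 = 4645 (mod 28561)
Final: r = 4645 with f(r) ≡ 0 mod 13^4.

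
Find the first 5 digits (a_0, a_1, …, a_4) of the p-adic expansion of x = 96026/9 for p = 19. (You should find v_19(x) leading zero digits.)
(a_0, …, a_4) = (0, 0, 0, 10, 8)

v_19(96026/9) = 3, so a_0 = ... = a_2 = 0. Factor out: x = 19^3 · u with u = 14/9 a unit in ℤ_19. Expand u iteratively via a_{v+i} = u_i mod 19, u_{i+1} = (u_i − a_{v+i})/19:
  u_0 = 14/9;  a_3 = 10;  u_1 = (u_0 − 10)/19 = -4/9
  u_1 = -4/9;  a_4 = 8;  u_2 = (u_1 − 8)/19 = -4/9
Digits: (0, 0, 0, 10, 8).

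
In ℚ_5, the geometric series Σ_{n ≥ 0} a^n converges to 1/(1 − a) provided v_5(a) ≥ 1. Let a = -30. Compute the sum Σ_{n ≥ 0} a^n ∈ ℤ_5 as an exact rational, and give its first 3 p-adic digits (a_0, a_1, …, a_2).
Σ a^n = 1/(1 − a) = 1/31;  first 3 digits = (1, 4, 4)

v_5(a) = 1 ≥ 1, so the series converges in ℤ_5 to 1/(1 − a) = 1/(1 − (-30)) = 1/31. Expand this rational in ℤ_5: compute digits iteratively via d_i = x_i mod 5, x_{i+1} = (x_i − d_i)/5. The first 3 digits are (1, 4, 4).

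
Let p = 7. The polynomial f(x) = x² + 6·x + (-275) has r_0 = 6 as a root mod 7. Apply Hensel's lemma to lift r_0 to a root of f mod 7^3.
r_2 = 216 (mod 343)

Hensel: r_{i+1} = r_i − f(r_i)·(f′(r_i))^{-1} mod 7^{i+2}, f′(x) = 2x + 6. Iterate:
  r_0 = 6 (mod 7)
  r_1 = 20 (mod 49)
  r_2 = 216 (mod 343)
Final: r = 216 satisfies f(r) ≡ 0 mod 7^3.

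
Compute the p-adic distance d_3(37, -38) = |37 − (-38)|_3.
d_3(37, -38) = 1/3

Step 1 — x − y = 37 − (-38) = 75. Step 2 — v_3(75) = 1 (factor: 75 = (3^1 · 25); the sign does not affect v_p). Step 3 — |x − y|_3 = 3^{-1} = 1/3.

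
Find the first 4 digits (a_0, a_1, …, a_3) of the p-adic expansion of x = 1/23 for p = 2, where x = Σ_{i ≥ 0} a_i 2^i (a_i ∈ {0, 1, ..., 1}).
(a_0, …, a_3) = (1, 1, 1, 0)

v_2(1/23) = 0 (numerator and denominator both coprime to 2), so x ∈ ℤ_2^×. Compute digits iteratively via a_i = x_i mod 2, x_{i+1} = (x_i − a_i)/2, with x_0 = x:
  x_0 = 1/23;  a_0 = 1;  x_1 = (x_0 − 1)/2 = -11/23
  x_1 = -11/23;  a_1 = 1;  x_2 = (x_1 − 1)/2 = -17/23
  x_2 = -17/23;  a_2 = 1;  x_3 = (x_2 − 1)/2 = -20/23
  x_3 = -20/23;  a_3 = 0;  x_4 = (x_3 − 0)/2 = -10/23
Digits: (1, 1, 1, 0).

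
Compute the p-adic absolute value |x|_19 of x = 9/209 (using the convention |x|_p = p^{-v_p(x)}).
|9/209|_19 = 19

Step 1 — compute v_19(x) by factoring powers of 19 out of the numerator and denominator: v_19(9/209) = -1. Step 2 — apply |x|_p = p^{-v_p(x)} = 19^{1} = 19.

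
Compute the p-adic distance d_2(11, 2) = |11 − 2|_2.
d_2(11, 2) = 1

Step 1 — x − y = 11 − 2 = 9. Step 2 — v_2(9) = 0 (factor: 9 = (2^0 · 9); the sign does not affect v_p). Step 3 — |x − y|_2 = 2^{0} = 1.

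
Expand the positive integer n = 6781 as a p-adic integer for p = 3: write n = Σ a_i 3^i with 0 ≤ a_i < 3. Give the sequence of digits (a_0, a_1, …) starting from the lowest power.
(a_0, a_1, …) = (1, 1, 0, 2, 2, 0, 0, 0, 1)

Repeated division by 3 gives the digits low-to-high: 6781 = 1 + 1·3^1 + 2·3^3 + 2·3^4 + 1·3^8. Digit sequence: (1, 1, 0, 2, 2, 0, 0, 0, 1).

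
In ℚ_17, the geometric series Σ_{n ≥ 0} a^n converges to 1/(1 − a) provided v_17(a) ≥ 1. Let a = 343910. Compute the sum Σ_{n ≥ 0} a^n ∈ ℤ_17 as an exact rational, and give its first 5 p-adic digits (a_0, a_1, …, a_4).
Σ a^n = 1/(1 − a) = -1/343909;  first 5 digits = (1, 0, 0, 2, 4)

v_17(a) = 3 ≥ 1, so the series converges in ℤ_17 to 1/(1 − a) = 1/(1 − 343910) = -1/343909. Expand this rational in ℤ_17: compute digits iteratively via d_i = x_i mod 17, x_{i+1} = (x_i − d_i)/17. The first 5 digits are (1, 0, 0, 2, 4).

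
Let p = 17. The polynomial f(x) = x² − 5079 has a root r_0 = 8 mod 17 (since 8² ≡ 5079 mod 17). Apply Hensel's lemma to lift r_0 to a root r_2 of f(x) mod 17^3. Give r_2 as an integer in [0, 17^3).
r_2 = 3663 (mod 4913)

Hensel's recurrence: r_{i+1} = r_i − f(r_i)·(f′(r_i))^{-1} mod 17^{i+2}, with f′(x) = 2x. Iterate:
  r_0 = 8 (mod 17)
  r_1 = 195 (mod 289)
  r_2 = 3663 (mod 4913)
Final: r_2 = 3663, and one checks f(r_2) ≡ 0 mod 17^3.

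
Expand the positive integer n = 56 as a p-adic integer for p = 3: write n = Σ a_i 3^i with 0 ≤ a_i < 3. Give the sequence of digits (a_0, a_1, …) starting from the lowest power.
(a_0, a_1, …) = (2, 0, 0, 2)

Repeated division by 3 gives the digits low-to-high: 56 = 2 + 2·3^3. Digit sequence: (2, 0, 0, 2).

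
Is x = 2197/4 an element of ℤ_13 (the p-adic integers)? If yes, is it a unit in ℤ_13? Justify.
x ∈ ℤ_13 but not a unit; v_13(x) = 3 > 0

ℤ_13 = {x ∈ ℚ_13 : v_13(x) ≥ 0} and ℤ_13^× = {x ∈ ℤ_13 : v_13(x) = 0}. Here v_13(2197/4) = v_13(num) − v_13(den) = 3; compare against these criteria.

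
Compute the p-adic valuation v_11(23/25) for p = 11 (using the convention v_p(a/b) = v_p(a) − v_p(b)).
v_11(23/25) = 0

Factor powers of 11 from the numerator and denominator of the reduced fraction: 23 = 11^0 · 23 and 25 = 11^0 · 25. Apply v_p(a/b) = v_p(a) − v_p(b): v_11(23/25) = 0 − 0 = 0.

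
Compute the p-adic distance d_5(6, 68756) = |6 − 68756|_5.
d_5(6, 68756) = 1/3125

Step 1 — x − y = 6 − 68756 = -68750. Step 2 — v_5(-68750) = 5 (factor: -68750 = −(5^5 · 22); the sign does not affect v_p). Step 3 — |x − y|_5 = 5^{-5} = 1/3125.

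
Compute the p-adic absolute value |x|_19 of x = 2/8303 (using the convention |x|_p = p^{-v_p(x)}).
|2/8303|_19 = 361

Step 1 — compute v_19(x) by factoring powers of 19 out of the numerator and denominator: v_19(2/8303) = -2. Step 2 — apply |x|_p = p^{-v_p(x)} = 19^{2} = 361.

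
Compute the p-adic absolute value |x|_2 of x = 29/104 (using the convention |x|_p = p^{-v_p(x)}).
|29/104|_2 = 8

Step 1 — compute v_2(x) by factoring powers of 2 out of the numerator and denominator: v_2(29/104) = -3. Step 2 — apply |x|_p = p^{-v_p(x)} = 2^{3} = 8.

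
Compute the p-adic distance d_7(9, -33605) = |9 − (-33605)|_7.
d_7(9, -33605) = 1/16807

Step 1 — x − y = 9 − (-33605) = 33614. Step 2 — v_7(33614) = 5 (factor: 33614 = (7^5 · 2); the sign does not affect v_p). Step 3 — |x − y|_7 = 7^{-5} = 1/16807.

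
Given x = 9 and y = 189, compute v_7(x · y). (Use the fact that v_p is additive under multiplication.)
v_7(1701) = 1

v_p(x) = 0 (factor: 9 = 7^0 · 9); v_p(y) = 1 (factor: 189 = 7^1 · 27). Additivity: v_p(xy) = v_p(x) + v_p(y) = 0 + 1 = 1. (Direct check: xy = 1701 = 7^1 · (243).)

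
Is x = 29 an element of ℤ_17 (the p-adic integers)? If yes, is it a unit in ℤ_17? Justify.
x ∈ ℤ_17^× (unit); v_17(x) = 0

ℤ_17 = {x ∈ ℚ_17 : v_17(x) ≥ 0} and ℤ_17^× = {x ∈ ℤ_17 : v_17(x) = 0}. Here v_17(29) = v_17(num) − v_17(den) = 0; compare against these criteria.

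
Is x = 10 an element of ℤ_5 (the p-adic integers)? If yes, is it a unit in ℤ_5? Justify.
x ∈ ℤ_5 but not a unit; v_5(x) = 1 > 0

ℤ_5 = {x ∈ ℚ_5 : v_5(x) ≥ 0} and ℤ_5^× = {x ∈ ℤ_5 : v_5(x) = 0}. Here v_5(10) = v_5(num) − v_5(den) = 1; compare against these criteria.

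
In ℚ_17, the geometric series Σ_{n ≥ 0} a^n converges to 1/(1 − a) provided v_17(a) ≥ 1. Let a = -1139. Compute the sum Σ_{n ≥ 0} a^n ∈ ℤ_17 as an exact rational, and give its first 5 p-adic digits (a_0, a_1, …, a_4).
Σ a^n = 1/(1 − a) = 1/1140;  first 5 digits = (1, 1, 14, 9, 4)

v_17(a) = 1 ≥ 1, so the series converges in ℤ_17 to 1/(1 − a) = 1/(1 − (-1139)) = 1/1140. Expand this rational in ℤ_17: compute digits iteratively via d_i = x_i mod 17, x_{i+1} = (x_i − d_i)/17. The first 5 digits are (1, 1, 14, 9, 4).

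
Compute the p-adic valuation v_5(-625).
v_5(-625) = 4

v_5(n) is the largest exponent k such that 5^k divides n. Factor out: -625 = -5^4 · 1. (Sign doesn't affect v_p.) So v_5(-625) = 4.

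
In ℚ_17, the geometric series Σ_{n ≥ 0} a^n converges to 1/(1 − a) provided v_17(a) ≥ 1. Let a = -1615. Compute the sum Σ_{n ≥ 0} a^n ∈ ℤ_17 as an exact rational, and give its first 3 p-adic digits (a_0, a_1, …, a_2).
Σ a^n = 1/(1 − a) = 1/1616;  first 3 digits = (1, 7, 9)

v_17(a) = 1 ≥ 1, so the series converges in ℤ_17 to 1/(1 − a) = 1/(1 − (-1615)) = 1/1616. Expand this rational in ℤ_17: compute digits iteratively via d_i = x_i mod 17, x_{i+1} = (x_i − d_i)/17. The first 3 digits are (1, 7, 9).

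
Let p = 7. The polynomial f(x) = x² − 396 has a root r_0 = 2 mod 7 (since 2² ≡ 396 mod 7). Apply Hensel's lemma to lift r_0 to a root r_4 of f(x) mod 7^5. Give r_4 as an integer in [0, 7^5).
r_4 = 14506 (mod 16807)

Hensel's recurrence: r_{i+1} = r_i − f(r_i)·(f′(r_i))^{-1} mod 7^{i+2}, with f′(x) = 2x. Iterate:
  r_0 = 2 (mod 7)
  r_1 = 2 (mod 49)
  r_2 = 100 (mod 343)
  r_3 = 100 (mod 2401)
  r_4 = 14506 (mod 16807)
Final: r_4 = 14506, and one checks f(r_4) ≡ 0 mod 7^5.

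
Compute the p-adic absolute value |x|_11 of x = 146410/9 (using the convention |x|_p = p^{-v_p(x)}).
|146410/9|_11 = 1/14641

Step 1 — compute v_11(x) by factoring powers of 11 out of the numerator and denominator: v_11(146410/9) = 4. Step 2 — apply |x|_p = p^{-v_p(x)} = 11^{-4} = 1/14641.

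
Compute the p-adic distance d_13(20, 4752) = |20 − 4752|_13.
d_13(20, 4752) = 1/169

Step 1 — x − y = 20 − 4752 = -4732. Step 2 — v_13(-4732) = 2 (factor: -4732 = −(13^2 · 28); the sign does not affect v_p). Step 3 — |x − y|_13 = 13^{-2} = 1/169.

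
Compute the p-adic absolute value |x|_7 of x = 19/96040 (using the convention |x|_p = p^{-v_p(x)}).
|19/96040|_7 = 2401

Step 1 — compute v_7(x) by factoring powers of 7 out of the numerator and denominator: v_7(19/96040) = -4. Step 2 — apply |x|_p = p^{-v_p(x)} = 7^{4} = 2401.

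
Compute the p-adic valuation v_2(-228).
v_2(-228) = 2

v_2(n) is the largest exponent k such that 2^k divides n. Factor out: -228 = -2^2 · 57. (Sign doesn't affect v_p.) So v_2(-228) = 2.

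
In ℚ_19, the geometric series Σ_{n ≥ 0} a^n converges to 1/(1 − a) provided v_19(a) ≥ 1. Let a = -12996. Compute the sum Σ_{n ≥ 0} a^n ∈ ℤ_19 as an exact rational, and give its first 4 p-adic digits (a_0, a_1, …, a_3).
Σ a^n = 1/(1 − a) = 1/12997;  first 4 digits = (1, 0, 2, 17)

v_19(a) = 2 ≥ 1, so the series converges in ℤ_19 to 1/(1 − a) = 1/(1 − (-12996)) = 1/12997. Expand this rational in ℤ_19: compute digits iteratively via d_i = x_i mod 19, x_{i+1} = (x_i − d_i)/19. The first 4 digits are (1, 0, 2, 17).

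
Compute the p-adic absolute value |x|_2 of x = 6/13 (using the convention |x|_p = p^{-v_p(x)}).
|6/13|_2 = 1/2

Step 1 — compute v_2(x) by factoring powers of 2 out of the numerator and denominator: v_2(6/13) = 1. Step 2 — apply |x|_p = p^{-v_p(x)} = 2^{-1} = 1/2.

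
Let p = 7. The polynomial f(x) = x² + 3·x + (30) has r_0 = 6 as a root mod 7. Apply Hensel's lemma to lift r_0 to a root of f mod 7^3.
r_2 = 216 (mod 343)

Hensel: r_{i+1} = r_i − f(r_i)·(f′(r_i))^{-1} mod 7^{i+2}, f′(x) = 2x + 3. Iterate:
  r_0 = 6 (mod 7)
  r_1 = 20 (mod 49)
  r_2 = 216 (mod 343)
Final: r = 216 satisfies f(r) ≡ 0 mod 7^3.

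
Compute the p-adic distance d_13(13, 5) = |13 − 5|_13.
d_13(13, 5) = 1

Step 1 — x − y = 13 − 5 = 8. Step 2 — v_13(8) = 0 (factor: 8 = (13^0 · 8); the sign does not affect v_p). Step 3 — |x − y|_13 = 13^{0} = 1.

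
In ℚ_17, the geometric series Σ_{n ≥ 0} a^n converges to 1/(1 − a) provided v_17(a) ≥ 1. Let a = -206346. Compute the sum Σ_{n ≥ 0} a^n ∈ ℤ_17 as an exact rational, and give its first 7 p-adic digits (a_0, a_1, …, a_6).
Σ a^n = 1/(1 − a) = 1/206347;  first 7 digits = (1, 0, 0, 9, 14, 16, 12)

v_17(a) = 3 ≥ 1, so the series converges in ℤ_17 to 1/(1 − a) = 1/(1 − (-206346)) = 1/206347. Expand this rational in ℤ_17: compute digits iteratively via d_i = x_i mod 17, x_{i+1} = (x_i − d_i)/17. The first 7 digits are (1, 0, 0, 9, 14, 16, 12).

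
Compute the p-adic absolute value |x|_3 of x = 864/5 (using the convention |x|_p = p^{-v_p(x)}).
|864/5|_3 = 1/27

Step 1 — compute v_3(x) by factoring powers of 3 out of the numerator and denominator: v_3(864/5) = 3. Step 2 — apply |x|_p = p^{-v_p(x)} = 3^{-3} = 1/27.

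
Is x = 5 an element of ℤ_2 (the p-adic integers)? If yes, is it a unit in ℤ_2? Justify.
x ∈ ℤ_2^× (unit); v_2(x) = 0

ℤ_2 = {x ∈ ℚ_2 : v_2(x) ≥ 0} and ℤ_2^× = {x ∈ ℤ_2 : v_2(x) = 0}. Here v_2(5) = v_2(num) − v_2(den) = 0; compare against these criteria.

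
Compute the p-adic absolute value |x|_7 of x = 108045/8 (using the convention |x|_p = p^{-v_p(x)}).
|108045/8|_7 = 1/2401

Step 1 — compute v_7(x) by factoring powers of 7 out of the numerator and denominator: v_7(108045/8) = 4. Step 2 — apply |x|_p = p^{-v_p(x)} = 7^{-4} = 1/2401.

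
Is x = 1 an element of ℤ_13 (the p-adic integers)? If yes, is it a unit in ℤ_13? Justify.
x ∈ ℤ_13^× (unit); v_13(x) = 0

ℤ_13 = {x ∈ ℚ_13 : v_13(x) ≥ 0} and ℤ_13^× = {x ∈ ℤ_13 : v_13(x) = 0}. Here v_13(1) = v_13(num) − v_13(den) = 0; compare against these criteria.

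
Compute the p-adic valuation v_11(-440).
v_11(-440) = 1

v_11(n) is the largest exponent k such that 11^k divides n. Factor out: -440 = -11^1 · 40. (Sign doesn't affect v_p.) So v_11(-440) = 1.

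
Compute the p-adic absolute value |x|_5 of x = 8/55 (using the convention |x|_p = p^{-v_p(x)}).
|8/55|_5 = 5

Step 1 — compute v_5(x) by factoring powers of 5 out of the numerator and denominator: v_5(8/55) = -1. Step 2 — apply |x|_p = p^{-v_p(x)} = 5^{1} = 5.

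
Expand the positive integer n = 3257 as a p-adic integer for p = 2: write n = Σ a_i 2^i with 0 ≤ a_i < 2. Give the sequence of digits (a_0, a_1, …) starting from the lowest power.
(a_0, a_1, …) = (1, 0, 0, 1, 1, 1, 0, 1, 0, 0, 1, 1)

Repeated division by 2 gives the digits low-to-high: 3257 = 1 + 1·2^3 + 1·2^4 + 1·2^5 + 1·2^7 + 1·2^10 + 1·2^11. Digit sequence: (1, 0, 0, 1, 1, 1, 0, 1, 0, 0, 1, 1).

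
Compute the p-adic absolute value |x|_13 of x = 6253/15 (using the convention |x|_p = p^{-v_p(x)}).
|6253/15|_13 = 1/169

Step 1 — compute v_13(x) by factoring powers of 13 out of the numerator and denominator: v_13(6253/15) = 2. Step 2 — apply |x|_p = p^{-v_p(x)} = 13^{-2} = 1/169.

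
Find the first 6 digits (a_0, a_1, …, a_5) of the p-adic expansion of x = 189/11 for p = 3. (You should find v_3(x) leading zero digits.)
(a_0, …, a_5) = (0, 0, 0, 2, 2, 0)

v_3(189/11) = 3, so a_0 = ... = a_2 = 0. Factor out: x = 3^3 · u with u = 7/11 a unit in ℤ_3. Expand u iteratively via a_{v+i} = u_i mod 3, u_{i+1} = (u_i − a_{v+i})/3:
  u_0 = 7/11;  a_3 = 2;  u_1 = (u_0 − 2)/3 = -5/11
  u_1 = -5/11;  a_4 = 2;  u_2 = (u_1 − 2)/3 = -9/11
  u_2 = -9/11;  a_5 = 0;  u_3 = (u_2 − 0)/3 = -3/11
Digits: (0, 0, 0, 2, 2, 0).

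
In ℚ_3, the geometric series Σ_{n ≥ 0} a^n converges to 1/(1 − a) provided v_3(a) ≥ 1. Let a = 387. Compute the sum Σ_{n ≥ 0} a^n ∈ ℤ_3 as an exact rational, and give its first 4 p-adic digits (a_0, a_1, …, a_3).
Σ a^n = 1/(1 − a) = -1/386;  first 4 digits = (1, 0, 1, 2)

v_3(a) = 2 ≥ 1, so the series converges in ℤ_3 to 1/(1 − a) = 1/(1 − 387) = -1/386. Expand this rational in ℤ_3: compute digits iteratively via d_i = x_i mod 3, x_{i+1} = (x_i − d_i)/3. The first 4 digits are (1, 0, 1, 2).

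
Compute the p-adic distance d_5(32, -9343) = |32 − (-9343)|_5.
d_5(32, -9343) = 1/3125

Step 1 — x − y = 32 − (-9343) = 9375. Step 2 — v_5(9375) = 5 (factor: 9375 = (5^5 · 3); the sign does not affect v_p). Step 3 — |x − y|_5 = 5^{-5} = 1/3125.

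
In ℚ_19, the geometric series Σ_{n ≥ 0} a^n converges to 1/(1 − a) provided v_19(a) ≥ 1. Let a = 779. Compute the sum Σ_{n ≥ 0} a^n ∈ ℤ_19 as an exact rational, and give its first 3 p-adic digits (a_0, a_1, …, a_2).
Σ a^n = 1/(1 − a) = -1/778;  first 3 digits = (1, 3, 11)

v_19(a) = 1 ≥ 1, so the series converges in ℤ_19 to 1/(1 − a) = 1/(1 − 779) = -1/778. Expand this rational in ℤ_19: compute digits iteratively via d_i = x_i mod 19, x_{i+1} = (x_i − d_i)/19. The first 3 digits are (1, 3, 11).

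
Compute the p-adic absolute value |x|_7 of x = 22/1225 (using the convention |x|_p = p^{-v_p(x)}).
|22/1225|_7 = 49

Step 1 — compute v_7(x) by factoring powers of 7 out of the numerator and denominator: v_7(22/1225) = -2. Step 2 — apply |x|_p = p^{-v_p(x)} = 7^{2} = 49.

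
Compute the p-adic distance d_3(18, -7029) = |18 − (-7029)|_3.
d_3(18, -7029) = 1/243

Step 1 — x − y = 18 − (-7029) = 7047. Step 2 — v_3(7047) = 5 (factor: 7047 = (3^5 · 29); the sign does not affect v_p). Step 3 — |x − y|_3 = 3^{-5} = 1/243.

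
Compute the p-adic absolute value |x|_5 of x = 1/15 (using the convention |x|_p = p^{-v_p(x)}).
|1/15|_5 = 5

Step 1 — compute v_5(x) by factoring powers of 5 out of the numerator and denominator: v_5(1/15) = -1. Step 2 — apply |x|_p = p^{-v_p(x)} = 5^{1} = 5.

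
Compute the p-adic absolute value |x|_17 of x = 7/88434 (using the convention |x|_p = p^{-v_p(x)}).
|7/88434|_17 = 4913

Step 1 — compute v_17(x) by factoring powers of 17 out of the numerator and denominator: v_17(7/88434) = -3. Step 2 — apply |x|_p = p^{-v_p(x)} = 17^{3} = 4913.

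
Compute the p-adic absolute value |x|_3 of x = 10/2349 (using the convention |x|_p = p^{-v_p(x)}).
|10/2349|_3 = 81

Step 1 — compute v_3(x) by factoring powers of 3 out of the numerator and denominator: v_3(10/2349) = -4. Step 2 — apply |x|_p = p^{-v_p(x)} = 3^{4} = 81.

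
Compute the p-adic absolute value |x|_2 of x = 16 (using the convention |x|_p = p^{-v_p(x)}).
|16|_2 = 1/16

Step 1 — compute v_2(x) by factoring powers of 2 out of the numerator and denominator: v_2(16) = 4. Step 2 — apply |x|_p = p^{-v_p(x)} = 2^{-4} = 1/16.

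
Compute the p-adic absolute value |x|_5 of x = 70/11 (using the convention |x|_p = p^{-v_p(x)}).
|70/11|_5 = 1/5

Step 1 — compute v_5(x) by factoring powers of 5 out of the numerator and denominator: v_5(70/11) = 1. Step 2 — apply |x|_p = p^{-v_p(x)} = 5^{-1} = 1/5.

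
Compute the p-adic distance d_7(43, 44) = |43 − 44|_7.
d_7(43, 44) = 1

Step 1 — x − y = 43 − 44 = -1. Step 2 — v_7(-1) = 0 (factor: -1 = −(7^0 · 1); the sign does not affect v_p). Step 3 — |x − y|_7 = 7^{0} = 1.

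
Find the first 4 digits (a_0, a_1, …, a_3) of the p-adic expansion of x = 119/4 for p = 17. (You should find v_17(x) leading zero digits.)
(a_0, …, a_3) = (0, 6, 4, 4)

v_17(119/4) = 1, so a_0 = ... = a_0 = 0. Factor out: x = 17^1 · u with u = 7/4 a unit in ℤ_17. Expand u iteratively via a_{v+i} = u_i mod 17, u_{i+1} = (u_i − a_{v+i})/17:
  u_0 = 7/4;  a_1 = 6;  u_1 = (u_0 − 6)/17 = -1/4
  u_1 = -1/4;  a_2 = 4;  u_2 = (u_1 − 4)/17 = -1/4
  u_2 = -1/4;  a_3 = 4;  u_3 = (u_2 − 4)/17 = -1/4
Digits: (0, 6, 4, 4).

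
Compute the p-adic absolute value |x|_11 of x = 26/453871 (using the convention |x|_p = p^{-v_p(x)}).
|26/453871|_11 = 14641

Step 1 — compute v_11(x) by factoring powers of 11 out of the numerator and denominator: v_11(26/453871) = -4. Step 2 — apply |x|_p = p^{-v_p(x)} = 11^{4} = 14641.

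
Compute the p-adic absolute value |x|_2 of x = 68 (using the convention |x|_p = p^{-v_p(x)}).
|68|_2 = 1/4

Step 1 — compute v_2(x) by factoring powers of 2 out of the numerator and denominator: v_2(68) = 2. Step 2 — apply |x|_p = p^{-v_p(x)} = 2^{-2} = 1/4.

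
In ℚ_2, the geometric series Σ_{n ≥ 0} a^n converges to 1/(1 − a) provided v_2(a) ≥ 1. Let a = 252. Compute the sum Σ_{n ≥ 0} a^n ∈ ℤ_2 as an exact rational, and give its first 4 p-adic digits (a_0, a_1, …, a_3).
Σ a^n = 1/(1 − a) = -1/251;  first 4 digits = (1, 0, 1, 1)

v_2(a) = 2 ≥ 1, so the series converges in ℤ_2 to 1/(1 − a) = 1/(1 − 252) = -1/251. Expand this rational in ℤ_2: compute digits iteratively via d_i = x_i mod 2, x_{i+1} = (x_i − d_i)/2. The first 4 digits are (1, 0, 1, 1).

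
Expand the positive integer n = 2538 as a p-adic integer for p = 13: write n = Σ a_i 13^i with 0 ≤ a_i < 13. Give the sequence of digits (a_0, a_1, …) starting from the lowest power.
(a_0, a_1, …) = (3, 0, 2, 1)

Repeated division by 13 gives the digits low-to-high: 2538 = 3 + 2·13^2 + 1·13^3. Digit sequence: (3, 0, 2, 1).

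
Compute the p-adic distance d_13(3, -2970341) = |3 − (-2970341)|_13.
d_13(3, -2970341) = 1/371293

Step 1 — x − y = 3 − (-2970341) = 2970344. Step 2 — v_13(2970344) = 5 (factor: 2970344 = (13^5 · 8); the sign does not affect v_p). Step 3 — |x − y|_13 = 13^{-5} = 1/371293.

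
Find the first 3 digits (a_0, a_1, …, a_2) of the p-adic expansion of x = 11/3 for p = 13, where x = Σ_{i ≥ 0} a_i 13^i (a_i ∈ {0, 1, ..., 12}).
(a_0, …, a_2) = (8, 4, 4)

v_13(11/3) = 0 (numerator and denominator both coprime to 13), so x ∈ ℤ_13^×. Compute digits iteratively via a_i = x_i mod 13, x_{i+1} = (x_i − a_i)/13, with x_0 = x:
  x_0 = 11/3;  a_0 = 8;  x_1 = (x_0 − 8)/13 = -1/3
  x_1 = -1/3;  a_1 = 4;  x_2 = (x_1 − 4)/13 = -1/3
  x_2 = -1/3;  a_2 = 4;  x_3 = (x_2 − 4)/13 = -1/3
Digits: (8, 4, 4).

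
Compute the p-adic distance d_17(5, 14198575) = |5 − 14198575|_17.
d_17(5, 14198575) = 1/1419857

Step 1 — x − y = 5 − 14198575 = -14198570. Step 2 — v_17(-14198570) = 5 (factor: -14198570 = −(17^5 · 10); the sign does not affect v_p). Step 3 — |x − y|_17 = 17^{-5} = 1/1419857.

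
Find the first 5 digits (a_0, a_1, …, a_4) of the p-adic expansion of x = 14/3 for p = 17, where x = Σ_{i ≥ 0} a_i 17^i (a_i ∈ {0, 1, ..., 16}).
(a_0, …, a_4) = (16, 5, 11, 5, 11)

v_17(14/3) = 0 (numerator and denominator both coprime to 17), so x ∈ ℤ_17^×. Compute digits iteratively via a_i = x_i mod 17, x_{i+1} = (x_i − a_i)/17, with x_0 = x:
  x_0 = 14/3;  a_0 = 16;  x_1 = (x_0 − 16)/17 = -2/3
  x_1 = -2/3;  a_1 = 5;  x_2 = (x_1 − 5)/17 = -1/3
  x_2 = -1/3;  a_2 = 11;  x_3 = (x_2 − 11)/17 = -2/3
  x_3 = -2/3;  a_3 = 5;  x_4 = (x_3 − 5)/17 = -1/3
  x_4 = -1/3;  a_4 = 11;  x_5 = (x_4 − 11)/17 = -2/3
Digits: (16, 5, 11, 5, 11).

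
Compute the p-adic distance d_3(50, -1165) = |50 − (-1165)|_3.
d_3(50, -1165) = 1/243

Step 1 — x − y = 50 − (-1165) = 1215. Step 2 — v_3(1215) = 5 (factor: 1215 = (3^5 · 5); the sign does not affect v_p). Step 3 — |x − y|_3 = 3^{-5} = 1/243.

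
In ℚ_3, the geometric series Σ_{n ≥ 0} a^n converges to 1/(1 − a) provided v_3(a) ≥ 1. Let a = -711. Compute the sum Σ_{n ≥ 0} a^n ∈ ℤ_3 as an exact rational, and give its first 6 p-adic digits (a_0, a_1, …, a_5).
Σ a^n = 1/(1 − a) = 1/712;  first 6 digits = (1, 0, 2, 0, 1, 1)

v_3(a) = 2 ≥ 1, so the series converges in ℤ_3 to 1/(1 − a) = 1/(1 − (-711)) = 1/712. Expand this rational in ℤ_3: compute digits iteratively via d_i = x_i mod 3, x_{i+1} = (x_i − d_i)/3. The first 6 digits are (1, 0, 2, 0, 1, 1).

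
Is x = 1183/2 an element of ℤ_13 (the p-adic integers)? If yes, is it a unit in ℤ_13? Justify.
x ∈ ℤ_13 but not a unit; v_13(x) = 2 > 0

ℤ_13 = {x ∈ ℚ_13 : v_13(x) ≥ 0} and ℤ_13^× = {x ∈ ℤ_13 : v_13(x) = 0}. Here v_13(1183/2) = v_13(num) − v_13(den) = 2; compare against these criteria.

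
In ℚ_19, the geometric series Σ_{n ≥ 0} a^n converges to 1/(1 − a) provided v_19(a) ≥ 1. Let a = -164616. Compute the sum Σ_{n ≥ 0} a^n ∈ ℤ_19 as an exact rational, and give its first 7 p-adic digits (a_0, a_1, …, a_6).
Σ a^n = 1/(1 − a) = 1/164617;  first 7 digits = (1, 0, 0, 14, 17, 18, 5)

v_19(a) = 3 ≥ 1, so the series converges in ℤ_19 to 1/(1 − a) = 1/(1 − (-164616)) = 1/164617. Expand this rational in ℤ_19: compute digits iteratively via d_i = x_i mod 19, x_{i+1} = (x_i − d_i)/19. The first 7 digits are (1, 0, 0, 14, 17, 18, 5).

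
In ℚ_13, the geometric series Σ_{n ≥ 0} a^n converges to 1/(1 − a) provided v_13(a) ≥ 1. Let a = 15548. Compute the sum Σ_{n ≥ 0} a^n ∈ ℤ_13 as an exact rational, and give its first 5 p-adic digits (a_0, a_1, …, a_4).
Σ a^n = 1/(1 − a) = -1/15547;  first 5 digits = (1, 0, 1, 7, 1)

v_13(a) = 2 ≥ 1, so the series converges in ℤ_13 to 1/(1 − a) = 1/(1 − 15548) = -1/15547. Expand this rational in ℤ_13: compute digits iteratively via d_i = x_i mod 13, x_{i+1} = (x_i − d_i)/13. The first 5 digits are (1, 0, 1, 7, 1).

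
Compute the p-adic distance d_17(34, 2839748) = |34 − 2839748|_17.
d_17(34, 2839748) = 1/1419857

Step 1 — x − y = 34 − 2839748 = -2839714. Step 2 — v_17(-2839714) = 5 (factor: -2839714 = −(17^5 · 2); the sign does not affect v_p). Step 3 — |x − y|_17 = 17^{-5} = 1/1419857.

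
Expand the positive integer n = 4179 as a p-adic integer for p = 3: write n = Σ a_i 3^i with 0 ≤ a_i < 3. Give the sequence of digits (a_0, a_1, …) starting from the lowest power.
(a_0, a_1, …) = (0, 1, 2, 1, 0, 2, 2, 1)

Repeated division by 3 gives the digits low-to-high: 4179 = 1·3^1 + 2·3^2 + 1·3^3 + 2·3^5 + 2·3^6 + 1·3^7. Digit sequence: (0, 1, 2, 1, 0, 2, 2, 1).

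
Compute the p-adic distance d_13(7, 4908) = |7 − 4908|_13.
d_13(7, 4908) = 1/169

Step 1 — x − y = 7 − 4908 = -4901. Step 2 — v_13(-4901) = 2 (factor: -4901 = −(13^2 · 29); the sign does not affect v_p). Step 3 — |x − y|_13 = 13^{-2} = 1/169.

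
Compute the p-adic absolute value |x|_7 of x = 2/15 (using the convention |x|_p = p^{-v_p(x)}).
|2/15|_7 = 1

Step 1 — compute v_7(x) by factoring powers of 7 out of the numerator and denominator: v_7(2/15) = 0. Step 2 — apply |x|_p = p^{-v_p(x)} = 7^{0} = 1.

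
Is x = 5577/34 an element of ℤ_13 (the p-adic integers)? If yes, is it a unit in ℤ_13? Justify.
x ∈ ℤ_13 but not a unit; v_13(x) = 2 > 0

ℤ_13 = {x ∈ ℚ_13 : v_13(x) ≥ 0} and ℤ_13^× = {x ∈ ℤ_13 : v_13(x) = 0}. Here v_13(5577/34) = v_13(num) − v_13(den) = 2; compare against these criteria.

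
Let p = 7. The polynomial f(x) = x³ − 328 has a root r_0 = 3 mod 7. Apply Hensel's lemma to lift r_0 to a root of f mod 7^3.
r_2 = 290 (mod 343)

Hensel: r_{i+1} = r_i − f(r_i)/f′(r_i) mod 7^{i+2}, where f′(x) = 3x². Iterate:
  r_0 = 3 (mod 7)
  r_1 = 45 (mod 49)
  r_2 = 290 (mod 343)
Final: r = 290 with f(r) ≡ 0 mod 7^3.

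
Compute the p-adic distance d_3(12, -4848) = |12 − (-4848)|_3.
d_3(12, -4848) = 1/243

Step 1 — x − y = 12 − (-4848) = 4860. Step 2 — v_3(4860) = 5 (factor: 4860 = (3^5 · 20); the sign does not affect v_p). Step 3 — |x − y|_3 = 3^{-5} = 1/243.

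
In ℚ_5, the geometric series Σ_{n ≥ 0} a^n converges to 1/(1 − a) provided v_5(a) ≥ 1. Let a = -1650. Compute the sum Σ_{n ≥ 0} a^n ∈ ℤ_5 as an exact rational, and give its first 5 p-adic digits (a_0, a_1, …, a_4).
Σ a^n = 1/(1 − a) = 1/1651;  first 5 digits = (1, 0, 4, 1, 3)

v_5(a) = 2 ≥ 1, so the series converges in ℤ_5 to 1/(1 − a) = 1/(1 − (-1650)) = 1/1651. Expand this rational in ℤ_5: compute digits iteratively via d_i = x_i mod 5, x_{i+1} = (x_i − d_i)/5. The first 5 digits are (1, 0, 4, 1, 3).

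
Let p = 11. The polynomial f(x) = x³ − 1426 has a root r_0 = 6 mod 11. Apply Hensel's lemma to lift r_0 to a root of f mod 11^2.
r_1 = 6 (mod 121)

Hensel: r_{i+1} = r_i − f(r_i)/f′(r_i) mod 11^{i+2}, where f′(x) = 3x². Iterate:
  r_0 = 6 (mod 11)
  r_1 = 6 (mod 121)
Final: r = 6 with f(r) ≡ 0 mod 11^2.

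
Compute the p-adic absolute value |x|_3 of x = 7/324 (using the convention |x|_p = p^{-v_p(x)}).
|7/324|_3 = 81

Step 1 — compute v_3(x) by factoring powers of 3 out of the numerator and denominator: v_3(7/324) = -4. Step 2 — apply |x|_p = p^{-v_p(x)} = 3^{4} = 81.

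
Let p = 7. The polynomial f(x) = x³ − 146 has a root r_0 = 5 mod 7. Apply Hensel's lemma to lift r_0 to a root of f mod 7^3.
r_2 = 117 (mod 343)

Hensel: r_{i+1} = r_i − f(r_i)/f′(r_i) mod 7^{i+2}, where f′(x) = 3x². Iterate:
  r_0 = 5 (mod 7)
  r_1 = 19 (mod 49)
  r_2 = 117 (mod 343)
Final: r = 117 with f(r) ≡ 0 mod 7^3.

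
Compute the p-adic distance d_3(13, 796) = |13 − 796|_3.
d_3(13, 796) = 1/27

Step 1 — x − y = 13 − 796 = -783. Step 2 — v_3(-783) = 3 (factor: -783 = −(3^3 · 29); the sign does not affect v_p). Step 3 — |x − y|_3 = 3^{-3} = 1/27.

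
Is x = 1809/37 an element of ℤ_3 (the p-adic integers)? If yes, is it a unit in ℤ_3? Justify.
x ∈ ℤ_3 but not a unit; v_3(x) = 3 > 0

ℤ_3 = {x ∈ ℚ_3 : v_3(x) ≥ 0} and ℤ_3^× = {x ∈ ℤ_3 : v_3(x) = 0}. Here v_3(1809/37) = v_3(num) − v_3(den) = 3; compare against these criteria.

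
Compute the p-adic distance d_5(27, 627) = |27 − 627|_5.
d_5(27, 627) = 1/25

Step 1 — x − y = 27 − 627 = -600. Step 2 — v_5(-600) = 2 (factor: -600 = −(5^2 · 24); the sign does not affect v_p). Step 3 — |x − y|_5 = 5^{-2} = 1/25.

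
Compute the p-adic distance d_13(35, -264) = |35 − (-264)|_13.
d_13(35, -264) = 1/13

Step 1 — x − y = 35 − (-264) = 299. Step 2 — v_13(299) = 1 (factor: 299 = (13^1 · 23); the sign does not affect v_p). Step 3 — |x − y|_13 = 13^{-1} = 1/13.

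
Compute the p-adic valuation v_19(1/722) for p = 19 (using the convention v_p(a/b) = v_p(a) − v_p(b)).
v_19(1/722) = -2

Factor powers of 19 from the numerator and denominator of the reduced fraction: 1 = 19^0 · 1 and 722 = 19^2 · 2. Apply v_p(a/b) = v_p(a) − v_p(b): v_19(1/722) = 0 − 2 = -2.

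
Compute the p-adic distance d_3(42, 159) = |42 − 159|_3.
d_3(42, 159) = 1/9

Step 1 — x − y = 42 − 159 = -117. Step 2 — v_3(-117) = 2 (factor: -117 = −(3^2 · 13); the sign does not affect v_p). Step 3 — |x − y|_3 = 3^{-2} = 1/9.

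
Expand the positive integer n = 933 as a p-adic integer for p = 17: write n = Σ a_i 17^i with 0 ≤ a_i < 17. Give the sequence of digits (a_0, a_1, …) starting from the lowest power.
(a_0, a_1, …) = (15, 3, 3)

Repeated division by 17 gives the digits low-to-high: 933 = 15 + 3·17^1 + 3·17^2. Digit sequence: (15, 3, 3).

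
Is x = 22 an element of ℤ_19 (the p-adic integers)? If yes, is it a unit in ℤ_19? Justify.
x ∈ ℤ_19^× (unit); v_19(x) = 0

ℤ_19 = {x ∈ ℚ_19 : v_19(x) ≥ 0} and ℤ_19^× = {x ∈ ℤ_19 : v_19(x) = 0}. Here v_19(22) = v_19(num) − v_19(den) = 0; compare against these criteria.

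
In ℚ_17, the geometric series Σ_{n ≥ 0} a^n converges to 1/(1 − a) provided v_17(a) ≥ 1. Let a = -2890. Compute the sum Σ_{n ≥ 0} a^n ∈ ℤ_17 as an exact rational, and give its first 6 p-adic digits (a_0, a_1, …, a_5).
Σ a^n = 1/(1 − a) = 1/2891;  first 6 digits = (1, 0, 7, 16, 14, 5)

v_17(a) = 2 ≥ 1, so the series converges in ℤ_17 to 1/(1 − a) = 1/(1 − (-2890)) = 1/2891. Expand this rational in ℤ_17: compute digits iteratively via d_i = x_i mod 17, x_{i+1} = (x_i − d_i)/17. The first 6 digits are (1, 0, 7, 16, 14, 5).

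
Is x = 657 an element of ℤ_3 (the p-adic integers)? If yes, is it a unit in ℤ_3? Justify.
x ∈ ℤ_3 but not a unit; v_3(x) = 2 > 0

ℤ_3 = {x ∈ ℚ_3 : v_3(x) ≥ 0} and ℤ_3^× = {x ∈ ℤ_3 : v_3(x) = 0}. Here v_3(657) = v_3(num) − v_3(den) = 2; compare against these criteria.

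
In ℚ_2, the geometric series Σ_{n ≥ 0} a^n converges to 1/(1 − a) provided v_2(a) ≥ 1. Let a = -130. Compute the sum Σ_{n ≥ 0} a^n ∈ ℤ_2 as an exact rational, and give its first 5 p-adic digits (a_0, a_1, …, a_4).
Σ a^n = 1/(1 − a) = 1/131;  first 5 digits = (1, 1, 0, 1, 0)

v_2(a) = 1 ≥ 1, so the series converges in ℤ_2 to 1/(1 − a) = 1/(1 − (-130)) = 1/131. Expand this rational in ℤ_2: compute digits iteratively via d_i = x_i mod 2, x_{i+1} = (x_i − d_i)/2. The first 5 digits are (1, 1, 0, 1, 0).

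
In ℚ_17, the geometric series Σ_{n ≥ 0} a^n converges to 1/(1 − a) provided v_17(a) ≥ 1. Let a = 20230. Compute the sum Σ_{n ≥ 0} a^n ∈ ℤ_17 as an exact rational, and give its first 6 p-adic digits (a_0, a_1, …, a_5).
Σ a^n = 1/(1 − a) = -1/20229;  first 6 digits = (1, 0, 2, 4, 4, 16)

v_17(a) = 2 ≥ 1, so the series converges in ℤ_17 to 1/(1 − a) = 1/(1 − 20230) = -1/20229. Expand this rational in ℤ_17: compute digits iteratively via d_i = x_i mod 17, x_{i+1} = (x_i − d_i)/17. The first 6 digits are (1, 0, 2, 4, 4, 16).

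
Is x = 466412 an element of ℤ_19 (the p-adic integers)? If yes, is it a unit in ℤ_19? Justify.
x ∈ ℤ_19 but not a unit; v_19(x) = 3 > 0

ℤ_19 = {x ∈ ℚ_19 : v_19(x) ≥ 0} and ℤ_19^× = {x ∈ ℤ_19 : v_19(x) = 0}. Here v_19(466412) = v_19(num) − v_19(den) = 3; compare against these criteria.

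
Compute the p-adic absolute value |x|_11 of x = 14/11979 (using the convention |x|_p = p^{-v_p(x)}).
|14/11979|_11 = 1331

Step 1 — compute v_11(x) by factoring powers of 11 out of the numerator and denominator: v_11(14/11979) = -3. Step 2 — apply |x|_p = p^{-v_p(x)} = 11^{3} = 1331.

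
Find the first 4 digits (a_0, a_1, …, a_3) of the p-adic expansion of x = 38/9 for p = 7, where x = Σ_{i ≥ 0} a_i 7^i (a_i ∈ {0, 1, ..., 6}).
(a_0, …, a_3) = (5, 3, 5, 0)

v_7(38/9) = 0 (numerator and denominator both coprime to 7), so x ∈ ℤ_7^×. Compute digits iteratively via a_i = x_i mod 7, x_{i+1} = (x_i − a_i)/7, with x_0 = x:
  x_0 = 38/9;  a_0 = 5;  x_1 = (x_0 − 5)/7 = -1/9
  x_1 = -1/9;  a_1 = 3;  x_2 = (x_1 − 3)/7 = -4/9
  x_2 = -4/9;  a_2 = 5;  x_3 = (x_2 − 5)/7 = -7/9
  x_3 = -7/9;  a_3 = 0;  x_4 = (x_3 − 0)/7 = -1/9
Digits: (5, 3, 5, 0).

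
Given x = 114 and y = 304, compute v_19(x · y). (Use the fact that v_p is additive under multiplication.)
v_19(34656) = 2

v_p(x) = 1 (factor: 114 = 19^1 · 6); v_p(y) = 1 (factor: 304 = 19^1 · 16). Additivity: v_p(xy) = v_p(x) + v_p(y) = 1 + 1 = 2. (Direct check: xy = 34656 = 19^2 · (96).)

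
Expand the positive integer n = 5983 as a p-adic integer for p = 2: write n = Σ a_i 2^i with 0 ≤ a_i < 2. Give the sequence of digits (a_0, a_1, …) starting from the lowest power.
(a_0, a_1, …) = (1, 1, 1, 1, 1, 0, 1, 0, 1, 1, 1, 0, 1)

Repeated division by 2 gives the digits low-to-high: 5983 = 1 + 1·2^1 + 1·2^2 + 1·2^3 + 1·2^4 + 1·2^6 + 1·2^8 + 1·2^9 + 1·2^10 + 1·2^12. Digit sequence: (1, 1, 1, 1, 1, 0, 1, 0, 1, 1, 1, 0, 1).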